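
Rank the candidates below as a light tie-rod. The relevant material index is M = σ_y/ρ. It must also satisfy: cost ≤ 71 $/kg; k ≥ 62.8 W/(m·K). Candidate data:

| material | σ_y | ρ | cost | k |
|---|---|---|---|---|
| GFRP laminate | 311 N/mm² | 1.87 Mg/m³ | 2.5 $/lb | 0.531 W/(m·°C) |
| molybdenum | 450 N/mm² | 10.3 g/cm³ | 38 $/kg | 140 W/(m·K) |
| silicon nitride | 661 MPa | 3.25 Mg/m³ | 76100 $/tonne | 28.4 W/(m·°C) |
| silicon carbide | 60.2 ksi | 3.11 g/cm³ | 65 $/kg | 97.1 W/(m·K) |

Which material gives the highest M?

Screen on constraints: cost ≤ 71 $/kg; k ≥ 62.8 W/(m·K). Survivors: molybdenum, silicon carbide.
After converting to SI:
  molybdenum: σ_y = 450.0 MPa, ρ = 10300 kg/m³
  silicon carbide: σ_y = 415.1 MPa, ρ = 3110 kg/m³
  silicon carbide: M = 133 kN·m/kg
  molybdenum: M = 43.7 kN·m/kg
Highest index: silicon carbide.

silicon carbide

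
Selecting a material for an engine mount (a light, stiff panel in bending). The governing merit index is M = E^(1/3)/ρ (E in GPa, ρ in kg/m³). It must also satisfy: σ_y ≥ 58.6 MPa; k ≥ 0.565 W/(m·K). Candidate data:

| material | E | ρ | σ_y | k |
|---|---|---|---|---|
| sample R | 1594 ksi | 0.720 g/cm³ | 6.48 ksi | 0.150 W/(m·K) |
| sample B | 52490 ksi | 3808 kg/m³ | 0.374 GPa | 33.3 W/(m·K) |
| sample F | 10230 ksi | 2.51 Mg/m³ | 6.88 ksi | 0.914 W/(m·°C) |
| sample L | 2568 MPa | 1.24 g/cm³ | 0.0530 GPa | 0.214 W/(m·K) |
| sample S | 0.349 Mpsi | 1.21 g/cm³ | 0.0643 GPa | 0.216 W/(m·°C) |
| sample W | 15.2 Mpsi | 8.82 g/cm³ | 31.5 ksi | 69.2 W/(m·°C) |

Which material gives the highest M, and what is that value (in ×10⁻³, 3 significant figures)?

Screen on constraints: σ_y ≥ 58.6 MPa; k ≥ 0.565 W/(m·K). Survivors: sample B, sample W.
After converting to SI:
  sample B: E = 361.9 GPa, ρ = 3808 kg/m³
  sample W: E = 104.8 GPa, ρ = 8820 kg/m³
  sample B: M = 1.87×10⁻³
  sample W: M = 0.535×10⁻³
Highest index: sample B.

sample B, M = 1.87×10⁻³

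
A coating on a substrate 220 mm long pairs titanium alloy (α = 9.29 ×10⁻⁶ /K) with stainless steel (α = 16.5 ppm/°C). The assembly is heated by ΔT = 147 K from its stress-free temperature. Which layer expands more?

stainless steel

α(titanium alloy) = 9.29×10⁻⁶/K vs α(stainless steel) = 16.5×10⁻⁶/K.
Higher α expands more for the same ΔT: stainless steel.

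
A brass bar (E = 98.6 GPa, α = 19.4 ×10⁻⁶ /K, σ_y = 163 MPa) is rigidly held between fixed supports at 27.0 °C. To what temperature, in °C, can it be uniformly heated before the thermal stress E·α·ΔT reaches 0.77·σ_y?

E·α·ΔT = 125.5 MPa ⇒ ΔT = 125.5 / (98.60×10³ × 19.4×10⁻⁶) = 65.61 K.
T = 27.0 + 65.61 = 92.61 °C.

92.6 °C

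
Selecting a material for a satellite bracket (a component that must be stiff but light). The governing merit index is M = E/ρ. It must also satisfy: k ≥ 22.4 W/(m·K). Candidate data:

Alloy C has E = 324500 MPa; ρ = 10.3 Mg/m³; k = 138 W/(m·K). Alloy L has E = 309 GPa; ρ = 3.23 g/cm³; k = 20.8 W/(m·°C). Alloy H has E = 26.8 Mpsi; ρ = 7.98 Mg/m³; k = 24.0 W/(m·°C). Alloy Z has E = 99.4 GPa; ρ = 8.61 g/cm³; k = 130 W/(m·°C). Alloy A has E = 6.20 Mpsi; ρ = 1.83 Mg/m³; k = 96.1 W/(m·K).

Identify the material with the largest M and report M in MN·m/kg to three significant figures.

alloy C, M = 31.5 MN·m/kg

Screen on constraints: k ≥ 22.4 W/(m·K). Survivors: alloy C, alloy H, alloy Z, alloy A.
In SI units:
  alloy C: E = 324.5 GPa, ρ = 10300 kg/m³
  alloy H: E = 184.8 GPa, ρ = 7980 kg/m³
  alloy Z: E = 99.40 GPa, ρ = 8610 kg/m³
  alloy A: E = 42.75 GPa, ρ = 1830 kg/m³
  alloy C: M = 31.5 MN·m/kg
  alloy A: M = 23.4 MN·m/kg
  alloy H: M = 23.2 MN·m/kg
  alloy Z: M = 11.5 MN·m/kg
The maximum is for alloy C.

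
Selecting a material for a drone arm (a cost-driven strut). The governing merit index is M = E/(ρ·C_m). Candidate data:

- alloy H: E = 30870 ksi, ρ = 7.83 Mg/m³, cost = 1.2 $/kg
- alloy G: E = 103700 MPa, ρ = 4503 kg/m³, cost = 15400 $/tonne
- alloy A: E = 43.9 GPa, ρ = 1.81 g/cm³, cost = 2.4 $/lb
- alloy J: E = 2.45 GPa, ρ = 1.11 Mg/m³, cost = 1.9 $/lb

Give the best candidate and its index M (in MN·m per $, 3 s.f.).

Putting every candidate on a common basis:
  alloy H: E = 212.8 GPa, ρ = 7830 kg/m³, cost = 1.200 $/kg
  alloy G: E = 103.7 GPa, ρ = 4503 kg/m³, cost = 15.40 $/kg
  alloy A: E = 43.90 GPa, ρ = 1810 kg/m³, cost = 5.291 $/kg
  alloy J: E = 2.450 GPa, ρ = 1110 kg/m³, cost = 4.189 $/kg
  alloy H: M = 22.7 MN·m per $
  alloy A: M = 4.58 MN·m per $
  alloy G: M = 1.50 MN·m per $
  alloy J: M = 0.527 MN·m per $
The maximum is for alloy H.

alloy H, M = 22.7 MN·m per $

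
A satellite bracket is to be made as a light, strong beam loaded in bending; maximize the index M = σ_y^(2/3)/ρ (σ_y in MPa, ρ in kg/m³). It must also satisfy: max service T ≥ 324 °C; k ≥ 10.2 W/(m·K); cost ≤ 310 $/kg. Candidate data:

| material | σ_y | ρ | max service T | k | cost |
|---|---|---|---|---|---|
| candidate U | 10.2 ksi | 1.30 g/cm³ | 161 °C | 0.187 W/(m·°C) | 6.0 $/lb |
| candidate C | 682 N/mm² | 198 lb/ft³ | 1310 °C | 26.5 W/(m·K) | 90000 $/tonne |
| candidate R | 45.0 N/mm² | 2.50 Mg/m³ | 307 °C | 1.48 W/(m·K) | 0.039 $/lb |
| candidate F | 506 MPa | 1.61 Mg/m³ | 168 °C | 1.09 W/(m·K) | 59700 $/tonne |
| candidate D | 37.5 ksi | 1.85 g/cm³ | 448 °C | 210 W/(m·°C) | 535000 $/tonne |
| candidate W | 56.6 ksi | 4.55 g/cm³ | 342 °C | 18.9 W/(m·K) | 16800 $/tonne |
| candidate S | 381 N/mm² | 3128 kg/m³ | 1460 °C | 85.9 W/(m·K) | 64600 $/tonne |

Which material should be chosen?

Screen on constraints: max service T ≥ 324 °C; k ≥ 10.2 W/(m·K); cost ≤ 310 $/kg. Survivors: candidate C, candidate W, candidate S.
Convert each candidate to consistent units, then evaluate M:
  candidate C: σ_y = 682.0 MPa, ρ = 3172 kg/m³
  candidate W: σ_y = 390.2 MPa, ρ = 4550 kg/m³
  candidate S: σ_y = 381.0 MPa, ρ = 3128 kg/m³
  candidate C: M = 24.4×10⁻³
  candidate S: M = 16.8×10⁻³
  candidate W: M = 11.7×10⁻³
Candidate C ranks first.

candidate C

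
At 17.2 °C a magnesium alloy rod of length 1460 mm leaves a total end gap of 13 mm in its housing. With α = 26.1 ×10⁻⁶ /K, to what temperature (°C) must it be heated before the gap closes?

α·L₀·ΔT = 13.0 mm ⇒ ΔT = 13.0 / (26.1×10⁻⁶ × 1460.0) = 341.2 K.
T = 17.2 + 341.2 = 358.4 °C.

358 °C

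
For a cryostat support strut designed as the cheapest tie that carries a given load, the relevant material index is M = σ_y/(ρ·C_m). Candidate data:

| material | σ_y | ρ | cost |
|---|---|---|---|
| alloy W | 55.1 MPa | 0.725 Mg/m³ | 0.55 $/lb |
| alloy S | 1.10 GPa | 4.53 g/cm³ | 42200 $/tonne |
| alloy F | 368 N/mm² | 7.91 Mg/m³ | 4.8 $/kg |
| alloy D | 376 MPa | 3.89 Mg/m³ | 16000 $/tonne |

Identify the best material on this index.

alloy W

Convert each candidate to consistent units, then evaluate M:
  alloy W: σ_y = 55.10 MPa, ρ = 725.0 kg/m³, cost = 1.213 $/kg
  alloy S: σ_y = 1100 MPa, ρ = 4530 kg/m³, cost = 42.20 $/kg
  alloy F: σ_y = 368.0 MPa, ρ = 7910 kg/m³, cost = 4.800 $/kg
  alloy D: σ_y = 376.0 MPa, ρ = 3890 kg/m³, cost = 16.00 $/kg
  alloy W: M = 62.7 kN·m per $
  alloy F: M = 9.69 kN·m per $
  alloy D: M = 6.04 kN·m per $
  alloy S: M = 5.75 kN·m per $
Alloy W ranks first.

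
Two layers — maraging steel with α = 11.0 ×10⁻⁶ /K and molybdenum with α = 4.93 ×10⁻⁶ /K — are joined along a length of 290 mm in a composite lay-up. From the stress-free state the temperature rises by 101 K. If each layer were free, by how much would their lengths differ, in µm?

178 µm

Δα = |11.0 − 4.93|×10⁻⁶/K = 6.07×10⁻⁶/K.
ΔL_mismatch = Δα·L·ΔT = 6.07×10⁻⁶ × 290.0 mm × 101.0 K = 178 µm.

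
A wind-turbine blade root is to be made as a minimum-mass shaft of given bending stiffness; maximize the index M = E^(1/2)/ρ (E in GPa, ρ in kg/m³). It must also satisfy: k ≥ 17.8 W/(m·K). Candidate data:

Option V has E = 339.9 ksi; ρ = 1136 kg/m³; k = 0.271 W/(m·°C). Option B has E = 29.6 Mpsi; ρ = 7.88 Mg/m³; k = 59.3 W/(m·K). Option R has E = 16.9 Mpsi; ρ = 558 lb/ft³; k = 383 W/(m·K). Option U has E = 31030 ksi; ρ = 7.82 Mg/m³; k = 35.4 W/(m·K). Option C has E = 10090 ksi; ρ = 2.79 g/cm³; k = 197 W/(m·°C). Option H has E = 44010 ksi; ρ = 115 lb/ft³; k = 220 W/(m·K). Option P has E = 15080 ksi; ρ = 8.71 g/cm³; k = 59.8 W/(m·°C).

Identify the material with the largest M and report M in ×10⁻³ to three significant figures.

Screen on constraints: k ≥ 17.8 W/(m·K). Survivors: option B, option R, option U, option C, option H, option P.
After converting to SI:
  option B: E = 204.1 GPa, ρ = 7880 kg/m³
  option R: E = 116.5 GPa, ρ = 8938 kg/m³
  option U: E = 213.9 GPa, ρ = 7820 kg/m³
  option C: E = 69.57 GPa, ρ = 2790 kg/m³
  option H: E = 303.4 GPa, ρ = 1842 kg/m³
  option P: E = 104.0 GPa, ρ = 8710 kg/m³
  option H: M = 9.46×10⁻³
  option C: M = 2.99×10⁻³
  option U: M = 1.87×10⁻³
  option B: M = 1.81×10⁻³
  option R: M = 1.21×10⁻³
  option P: M = 1.17×10⁻³
Option H has the largest M.

option H, M = 9.46×10⁻³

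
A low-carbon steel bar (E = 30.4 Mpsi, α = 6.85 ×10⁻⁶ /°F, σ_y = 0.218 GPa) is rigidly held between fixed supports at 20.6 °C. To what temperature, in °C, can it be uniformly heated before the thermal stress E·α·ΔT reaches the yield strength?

105 °C

E = 30.4 Mpsi = 209.6 GPa.
α = 6.85×10⁻⁶/°F × 9/5 = 12.3×10⁻⁶/K.
σ_y = 0.218 GPa = 218.0 MPa.
E·α·ΔT = 218.0 MPa ⇒ ΔT = 218.0 / (209.6×10³ × 12.3×10⁻⁶) = 84.35 K.
T = 20.6 + 84.35 = 105.0 °C.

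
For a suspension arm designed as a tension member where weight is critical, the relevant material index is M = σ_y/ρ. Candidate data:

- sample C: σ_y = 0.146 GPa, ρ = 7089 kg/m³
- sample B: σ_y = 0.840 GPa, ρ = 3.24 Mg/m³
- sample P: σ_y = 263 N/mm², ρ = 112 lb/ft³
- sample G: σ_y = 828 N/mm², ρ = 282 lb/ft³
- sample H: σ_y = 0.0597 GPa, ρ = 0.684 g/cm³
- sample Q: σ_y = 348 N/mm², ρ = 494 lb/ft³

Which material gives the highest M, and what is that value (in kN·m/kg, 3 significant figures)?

Putting every candidate on a common basis:
  sample C: σ_y = 146.0 MPa, ρ = 7089 kg/m³
  sample B: σ_y = 840.0 MPa, ρ = 3240 kg/m³
  sample P: σ_y = 263.0 MPa, ρ = 1794 kg/m³
  sample G: σ_y = 828.0 MPa, ρ = 4517 kg/m³
  sample H: σ_y = 59.70 MPa, ρ = 684.0 kg/m³
  sample Q: σ_y = 348.0 MPa, ρ = 7913 kg/m³
  sample B: M = 259 kN·m/kg
  sample G: M = 183 kN·m/kg
  sample P: M = 147 kN·m/kg
  sample H: M = 87.3 kN·m/kg
  sample Q: M = 44.0 kN·m/kg
  sample C: M = 20.6 kN·m/kg
The maximum is for sample B.

sample B, M = 259 kN·m/kg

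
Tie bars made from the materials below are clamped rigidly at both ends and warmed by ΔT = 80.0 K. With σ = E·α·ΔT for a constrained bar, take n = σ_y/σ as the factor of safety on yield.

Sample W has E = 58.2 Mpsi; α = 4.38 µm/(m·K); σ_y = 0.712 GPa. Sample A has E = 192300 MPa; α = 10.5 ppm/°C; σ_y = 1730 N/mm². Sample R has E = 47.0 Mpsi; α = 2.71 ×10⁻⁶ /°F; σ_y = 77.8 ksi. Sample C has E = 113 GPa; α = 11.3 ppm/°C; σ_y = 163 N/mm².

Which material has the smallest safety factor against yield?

In consistent units (E in GPa, α in ×10⁻⁶/K, σ_y in MPa):
  sample W: E = 401.3, α = 4.38, σ_y = 712.0 → σ = 141 MPa, n = 5.06
  sample A: E = 192.3, α = 10.5, σ_y = 1730 → σ = 162 MPa, n = 10.7
  sample R: E = 324.1, α = 4.88, σ_y = 536.4 → σ = 126 MPa, n = 4.24
  sample C: E = 113.0, α = 11.3, σ_y = 163.0 → σ = 102 MPa, n = 1.60
The minimum is sample C at n = 1.60.

sample C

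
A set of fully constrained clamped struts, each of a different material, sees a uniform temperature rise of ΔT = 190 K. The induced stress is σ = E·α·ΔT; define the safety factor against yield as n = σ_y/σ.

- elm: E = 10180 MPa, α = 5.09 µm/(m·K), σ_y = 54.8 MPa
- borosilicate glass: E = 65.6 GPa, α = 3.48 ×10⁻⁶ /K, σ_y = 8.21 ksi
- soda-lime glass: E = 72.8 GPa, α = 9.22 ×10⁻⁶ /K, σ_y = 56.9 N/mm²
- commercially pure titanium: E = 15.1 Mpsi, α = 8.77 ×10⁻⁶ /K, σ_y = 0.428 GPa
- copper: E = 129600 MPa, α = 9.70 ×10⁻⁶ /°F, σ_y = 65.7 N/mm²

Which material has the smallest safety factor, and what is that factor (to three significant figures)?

copper, n = 0.153

Per material, after unit conversion:
  elm: E = 10.18, α = 5.09, σ_y = 54.80 → σ = 9.85 MPa, n = 5.57
  borosilicate glass: E = 65.60, α = 3.48, σ_y = 56.61 → σ = 43.4 MPa, n = 1.31
  soda-lime glass: E = 72.80, α = 9.22, σ_y = 56.90 → σ = 128 MPa, n = 0.446
  commercially pure titanium: E = 104.1, α = 8.77, σ_y = 428.0 → σ = 173 MPa, n = 2.47
  copper: E = 129.6, α = 17.5, σ_y = 65.70 → σ = 430 MPa, n = 0.153
Copper has the lowest safety factor, n = 0.153.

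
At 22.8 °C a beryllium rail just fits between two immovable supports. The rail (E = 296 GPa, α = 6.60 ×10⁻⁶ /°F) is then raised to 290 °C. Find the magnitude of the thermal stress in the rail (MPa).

940 MPa

α = 6.60×10⁻⁶/°F × 9/5 = 11.9×10⁻⁶/K.
ΔT = 267.2 K. Constrained thermal stress σ = E·α·ΔT = 296.0×10³ MPa × 11.9×10⁻⁶ × 267.2 = 940 MPa (compressive).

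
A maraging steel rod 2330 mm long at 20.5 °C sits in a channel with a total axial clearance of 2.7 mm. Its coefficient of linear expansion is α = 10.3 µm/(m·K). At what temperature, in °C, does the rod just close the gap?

133 °C

α·L₀·ΔT = 2.7 mm ⇒ ΔT = 2.7 / (10.3×10⁻⁶ × 2330.0) = 112.5 K.
T = 20.5 + 112.5 = 133.0 °C.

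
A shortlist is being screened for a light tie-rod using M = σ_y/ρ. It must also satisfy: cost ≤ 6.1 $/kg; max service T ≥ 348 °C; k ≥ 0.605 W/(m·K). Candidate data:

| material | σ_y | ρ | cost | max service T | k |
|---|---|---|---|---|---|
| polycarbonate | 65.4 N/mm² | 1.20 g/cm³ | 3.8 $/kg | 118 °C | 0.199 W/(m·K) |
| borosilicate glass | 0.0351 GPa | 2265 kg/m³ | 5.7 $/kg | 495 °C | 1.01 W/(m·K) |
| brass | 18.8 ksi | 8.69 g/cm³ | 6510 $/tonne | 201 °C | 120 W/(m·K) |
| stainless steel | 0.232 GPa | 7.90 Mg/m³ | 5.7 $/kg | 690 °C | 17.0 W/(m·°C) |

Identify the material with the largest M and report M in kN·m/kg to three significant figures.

stainless steel, M = 29.4 kN·m/kg

Screen on constraints: cost ≤ 6.1 $/kg; max service T ≥ 348 °C; k ≥ 0.605 W/(m·K). Survivors: borosilicate glass, stainless steel.
After converting to SI:
  borosilicate glass: σ_y = 35.10 MPa, ρ = 2265 kg/m³
  stainless steel: σ_y = 232.0 MPa, ρ = 7900 kg/m³
  stainless steel: M = 29.4 kN·m/kg
  borosilicate glass: M = 15.5 kN·m/kg
Stainless steel ranks first.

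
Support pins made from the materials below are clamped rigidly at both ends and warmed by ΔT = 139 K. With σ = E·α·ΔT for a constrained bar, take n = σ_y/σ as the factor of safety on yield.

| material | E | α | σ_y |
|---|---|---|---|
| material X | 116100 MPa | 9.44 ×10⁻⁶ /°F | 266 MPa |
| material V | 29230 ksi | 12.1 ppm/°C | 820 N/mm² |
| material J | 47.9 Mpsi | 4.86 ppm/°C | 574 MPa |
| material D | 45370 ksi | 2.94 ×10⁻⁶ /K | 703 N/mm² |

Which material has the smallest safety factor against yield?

material X

With everything in SI (GPa, ×10⁻⁶/K, MPa):
  material X: E = 116.1, α = 17.0, σ_y = 266.0 → σ = 274 MPa, n = 0.970
  material V: E = 201.5, α = 12.1, σ_y = 820.0 → σ = 339 MPa, n = 2.42
  material J: E = 330.3, α = 4.86, σ_y = 574.0 → σ = 223 MPa, n = 2.57
  material D: E = 312.8, α = 2.94, σ_y = 703.0 → σ = 128 MPa, n = 5.50
Smallest n: material X with n = 0.970.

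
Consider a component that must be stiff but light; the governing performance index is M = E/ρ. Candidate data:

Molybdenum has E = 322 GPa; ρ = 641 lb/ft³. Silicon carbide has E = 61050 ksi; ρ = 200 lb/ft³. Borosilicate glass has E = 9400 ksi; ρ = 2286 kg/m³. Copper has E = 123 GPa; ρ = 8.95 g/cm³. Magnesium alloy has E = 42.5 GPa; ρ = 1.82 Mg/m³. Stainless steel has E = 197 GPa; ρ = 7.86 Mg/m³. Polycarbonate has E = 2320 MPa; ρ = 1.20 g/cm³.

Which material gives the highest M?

After converting to SI:
  molybdenum: E = 322.0 GPa, ρ = 10270 kg/m³
  silicon carbide: E = 420.9 GPa, ρ = 3204 kg/m³
  borosilicate glass: E = 64.81 GPa, ρ = 2286 kg/m³
  copper: E = 123.0 GPa, ρ = 8950 kg/m³
  magnesium alloy: E = 42.50 GPa, ρ = 1820 kg/m³
  stainless steel: E = 197.0 GPa, ρ = 7860 kg/m³
  polycarbonate: E = 2.320 GPa, ρ = 1200 kg/m³
  silicon carbide: M = 131 MN·m/kg
  molybdenum: M = 31.4 MN·m/kg
  borosilicate glass: M = 28.4 MN·m/kg
  stainless steel: M = 25.1 MN·m/kg
  magnesium alloy: M = 23.4 MN·m/kg
  copper: M = 13.7 MN·m/kg
  polycarbonate: M = 1.93 MN·m/kg
Silicon carbide has the largest M.

silicon carbide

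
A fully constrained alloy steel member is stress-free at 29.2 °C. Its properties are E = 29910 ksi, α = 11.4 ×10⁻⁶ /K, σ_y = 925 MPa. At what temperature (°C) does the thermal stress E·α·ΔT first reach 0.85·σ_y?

E = 29910 ksi = 206.2 GPa.
E·α·ΔT = 786.2 MPa ⇒ ΔT = 786.2 / (206.2×10³ × 11.4×10⁻⁶) = 334.4 K.
T = 29.2 + 334.4 = 363.6 °C.

364 °C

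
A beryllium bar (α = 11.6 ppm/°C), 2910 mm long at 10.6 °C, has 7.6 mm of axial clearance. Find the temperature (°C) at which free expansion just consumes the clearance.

236 °C

α·L₀·ΔT = 7.6 mm ⇒ ΔT = 7.6 / (11.6×10⁻⁶ × 2910.0) = 225.1 K.
T = 10.6 + 225.1 = 235.7 °C.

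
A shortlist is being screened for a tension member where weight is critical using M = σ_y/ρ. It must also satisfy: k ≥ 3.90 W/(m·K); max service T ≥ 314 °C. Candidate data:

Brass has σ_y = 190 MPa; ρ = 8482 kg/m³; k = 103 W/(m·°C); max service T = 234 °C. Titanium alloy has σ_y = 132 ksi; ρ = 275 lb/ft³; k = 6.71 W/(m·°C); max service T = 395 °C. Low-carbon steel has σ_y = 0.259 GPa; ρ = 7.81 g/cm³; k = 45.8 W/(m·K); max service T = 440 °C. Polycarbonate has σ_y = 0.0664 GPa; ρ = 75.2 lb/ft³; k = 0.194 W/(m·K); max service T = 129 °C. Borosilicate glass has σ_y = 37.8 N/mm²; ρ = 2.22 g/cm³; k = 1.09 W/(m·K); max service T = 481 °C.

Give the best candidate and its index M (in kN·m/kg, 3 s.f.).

Screen on constraints: k ≥ 3.90 W/(m·K); max service T ≥ 314 °C. Survivors: titanium alloy, low-carbon steel.
After converting to SI:
  titanium alloy: σ_y = 910.1 MPa, ρ = 4405 kg/m³
  low-carbon steel: σ_y = 259.0 MPa, ρ = 7810 kg/m³
  titanium alloy: M = 207 kN·m/kg
  low-carbon steel: M = 33.2 kN·m/kg
The maximum is for titanium alloy.

titanium alloy, M = 207 kN·m/kg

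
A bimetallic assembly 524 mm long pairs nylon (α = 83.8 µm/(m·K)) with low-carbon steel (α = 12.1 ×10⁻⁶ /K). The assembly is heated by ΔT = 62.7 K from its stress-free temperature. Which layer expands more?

nylon

α(nylon) = 83.8×10⁻⁶/K vs α(low-carbon steel) = 12.1×10⁻⁶/K.
Higher α expands more for the same ΔT: nylon.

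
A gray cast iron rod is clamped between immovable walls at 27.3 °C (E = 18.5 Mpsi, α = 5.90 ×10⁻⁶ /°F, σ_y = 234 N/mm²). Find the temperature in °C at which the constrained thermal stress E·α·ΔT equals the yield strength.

200 °C

E = 18.5 Mpsi = 127.6 GPa.
α = 5.90×10⁻⁶/°F × 9/5 = 10.6×10⁻⁶/K.
σ_y = 234 N/mm² = 234.0 MPa.
E·α·ΔT = 234.0 MPa ⇒ ΔT = 234.0 / (127.6×10³ × 10.6×10⁻⁶) = 172.7 K.
T = 27.3 + 172.7 = 200.0 °C.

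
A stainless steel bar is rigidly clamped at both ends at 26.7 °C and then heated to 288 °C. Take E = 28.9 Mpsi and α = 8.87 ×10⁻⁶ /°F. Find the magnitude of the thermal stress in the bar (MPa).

E = 28.9 Mpsi = 199.3 GPa.
α = 8.87×10⁻⁶/°F × 9/5 = 16.0×10⁻⁶/K.
ΔT = 261.3 K. Constrained thermal stress σ = E·α·ΔT = 199.3×10³ MPa × 16.0×10⁻⁶ × 261.3 = 831 MPa (compressive).

831 MPa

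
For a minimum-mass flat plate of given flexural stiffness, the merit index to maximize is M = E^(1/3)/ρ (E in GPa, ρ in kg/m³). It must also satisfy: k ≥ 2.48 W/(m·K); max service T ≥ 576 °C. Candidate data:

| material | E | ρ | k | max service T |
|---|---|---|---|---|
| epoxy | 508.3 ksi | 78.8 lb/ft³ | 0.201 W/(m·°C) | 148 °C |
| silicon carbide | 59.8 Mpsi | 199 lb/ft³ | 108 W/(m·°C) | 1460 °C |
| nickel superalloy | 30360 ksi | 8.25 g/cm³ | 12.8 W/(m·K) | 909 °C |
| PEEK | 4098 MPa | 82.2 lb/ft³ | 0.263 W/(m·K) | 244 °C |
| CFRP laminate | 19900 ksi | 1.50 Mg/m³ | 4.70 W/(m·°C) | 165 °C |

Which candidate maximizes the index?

silicon carbide

Screen on constraints: k ≥ 2.48 W/(m·K); max service T ≥ 576 °C. Survivors: silicon carbide, nickel superalloy.
Normalizing units and computing the index:
  silicon carbide: E = 412.3 GPa, ρ = 3188 kg/m³
  nickel superalloy: E = 209.3 GPa, ρ = 8250 kg/m³
  silicon carbide: M = 2.33×10⁻³
  nickel superalloy: M = 0.720×10⁻³
Highest index: silicon carbide.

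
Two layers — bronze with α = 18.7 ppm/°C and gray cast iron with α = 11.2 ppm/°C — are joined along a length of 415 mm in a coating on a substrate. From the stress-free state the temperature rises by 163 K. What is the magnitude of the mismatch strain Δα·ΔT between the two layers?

1.22×10⁻³

Δα = |18.7 − 11.2|×10⁻⁶/K = 7.50×10⁻⁶/K.
Mismatch strain = Δα·ΔT = 7.50×10⁻⁶ × 163.0 = 1.22×10⁻³.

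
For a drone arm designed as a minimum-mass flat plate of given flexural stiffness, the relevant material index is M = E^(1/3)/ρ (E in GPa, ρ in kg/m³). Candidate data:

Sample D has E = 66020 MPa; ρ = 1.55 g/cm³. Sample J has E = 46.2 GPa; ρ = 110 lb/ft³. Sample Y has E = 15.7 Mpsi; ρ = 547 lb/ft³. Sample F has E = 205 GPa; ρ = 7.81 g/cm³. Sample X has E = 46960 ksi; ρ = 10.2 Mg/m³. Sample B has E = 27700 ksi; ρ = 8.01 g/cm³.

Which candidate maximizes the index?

Convert each candidate to consistent units, then evaluate M:
  sample D: E = 66.02 GPa, ρ = 1550 kg/m³
  sample J: E = 46.20 GPa, ρ = 1762 kg/m³
  sample Y: E = 108.2 GPa, ρ = 8762 kg/m³
  sample F: E = 205.0 GPa, ρ = 7810 kg/m³
  sample X: E = 323.8 GPa, ρ = 10200 kg/m³
  sample B: E = 191.0 GPa, ρ = 8010 kg/m³
  sample D: M = 2.61×10⁻³
  sample J: M = 2.04×10⁻³
  sample F: M = 0.755×10⁻³
  sample B: M = 0.719×10⁻³
  sample X: M = 0.673×10⁻³
  sample Y: M = 0.544×10⁻³
The maximum is for sample D.

sample D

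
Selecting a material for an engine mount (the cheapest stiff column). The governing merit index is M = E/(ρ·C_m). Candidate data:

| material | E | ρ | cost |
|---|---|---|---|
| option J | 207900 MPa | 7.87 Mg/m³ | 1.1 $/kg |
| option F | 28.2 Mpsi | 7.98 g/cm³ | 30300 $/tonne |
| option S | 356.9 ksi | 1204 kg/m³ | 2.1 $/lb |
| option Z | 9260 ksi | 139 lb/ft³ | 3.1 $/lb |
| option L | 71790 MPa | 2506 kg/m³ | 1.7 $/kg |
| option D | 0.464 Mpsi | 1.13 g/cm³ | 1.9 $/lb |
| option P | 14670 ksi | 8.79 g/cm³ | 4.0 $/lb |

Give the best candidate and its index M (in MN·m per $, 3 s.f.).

Putting every candidate on a common basis:
  option J: E = 207.9 GPa, ρ = 7870 kg/m³, cost = 1.100 $/kg
  option F: E = 194.4 GPa, ρ = 7980 kg/m³, cost = 30.30 $/kg
  option S: E = 2.461 GPa, ρ = 1204 kg/m³, cost = 4.630 $/kg
  option Z: E = 63.85 GPa, ρ = 2227 kg/m³, cost = 6.834 $/kg
  option L: E = 71.79 GPa, ρ = 2506 kg/m³, cost = 1.700 $/kg
  option D: E = 3.199 GPa, ρ = 1130 kg/m³, cost = 4.189 $/kg
  option P: E = 101.1 GPa, ρ = 8790 kg/m³, cost = 8.818 $/kg
  option J: M = 24.0 MN·m per $
  option L: M = 16.9 MN·m per $
  option Z: M = 4.20 MN·m per $
  option P: M = 1.30 MN·m per $
  option F: M = 0.804 MN·m per $
  option D: M = 0.676 MN·m per $
  option S: M = 0.441 MN·m per $
Option J ranks first.

option J, M = 24.0 MN·m per $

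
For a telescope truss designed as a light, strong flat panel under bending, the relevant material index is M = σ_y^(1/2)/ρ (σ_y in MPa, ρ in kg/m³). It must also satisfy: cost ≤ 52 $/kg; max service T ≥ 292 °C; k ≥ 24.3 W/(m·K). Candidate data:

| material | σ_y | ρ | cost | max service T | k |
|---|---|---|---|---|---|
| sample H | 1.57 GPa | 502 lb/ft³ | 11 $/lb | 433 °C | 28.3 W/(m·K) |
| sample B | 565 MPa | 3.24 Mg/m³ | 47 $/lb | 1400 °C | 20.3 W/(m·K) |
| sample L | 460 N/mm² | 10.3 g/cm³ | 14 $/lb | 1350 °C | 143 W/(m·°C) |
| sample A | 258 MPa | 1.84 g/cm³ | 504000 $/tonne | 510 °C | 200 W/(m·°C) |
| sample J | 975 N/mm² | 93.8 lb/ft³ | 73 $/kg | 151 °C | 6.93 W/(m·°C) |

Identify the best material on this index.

sample H

Screen on constraints: cost ≤ 52 $/kg; max service T ≥ 292 °C; k ≥ 24.3 W/(m·K). Survivors: sample H, sample L.
Normalizing units and computing the index:
  sample H: σ_y = 1570 MPa, ρ = 8041 kg/m³
  sample L: σ_y = 460.0 MPa, ρ = 10300 kg/m³
  sample H: M = 4.93×10⁻³
  sample L: M = 2.08×10⁻³
Highest index: sample H.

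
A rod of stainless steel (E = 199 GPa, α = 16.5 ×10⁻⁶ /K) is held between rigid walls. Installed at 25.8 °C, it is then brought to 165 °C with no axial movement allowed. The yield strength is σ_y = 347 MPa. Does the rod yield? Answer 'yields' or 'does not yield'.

ΔT = 139.2 K. Constrained thermal stress σ = E·α·ΔT = 199.0×10³ MPa × 16.5×10⁻⁶ × 139.2 = 457 MPa (compressive).
Compare to σ_y = 347 MPa: σ ≥ σ_y, so it yields.

yields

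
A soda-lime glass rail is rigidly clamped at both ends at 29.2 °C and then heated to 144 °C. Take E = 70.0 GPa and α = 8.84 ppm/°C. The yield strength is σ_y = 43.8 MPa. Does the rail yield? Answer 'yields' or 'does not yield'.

yields

ΔT = 114.8 K. Constrained thermal stress σ = E·α·ΔT = 70.00×10³ MPa × 8.84×10⁻⁶ × 114.8 = 71.0 MPa (compressive).
Compare to σ_y = 43.8 MPa: σ ≥ σ_y, so it yields.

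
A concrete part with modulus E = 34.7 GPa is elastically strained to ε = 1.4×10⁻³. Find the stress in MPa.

σ = E·ε = 34700 MPa × 1.4×10⁻³ = 48.6 MPa.

48.6 MPa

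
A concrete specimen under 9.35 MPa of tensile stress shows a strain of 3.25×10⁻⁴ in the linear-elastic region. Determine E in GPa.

28.8 GPa

E = σ/ε = 9.35 MPa / 3.25×10⁻⁴ = 28770 MPa = 28.8 GPa.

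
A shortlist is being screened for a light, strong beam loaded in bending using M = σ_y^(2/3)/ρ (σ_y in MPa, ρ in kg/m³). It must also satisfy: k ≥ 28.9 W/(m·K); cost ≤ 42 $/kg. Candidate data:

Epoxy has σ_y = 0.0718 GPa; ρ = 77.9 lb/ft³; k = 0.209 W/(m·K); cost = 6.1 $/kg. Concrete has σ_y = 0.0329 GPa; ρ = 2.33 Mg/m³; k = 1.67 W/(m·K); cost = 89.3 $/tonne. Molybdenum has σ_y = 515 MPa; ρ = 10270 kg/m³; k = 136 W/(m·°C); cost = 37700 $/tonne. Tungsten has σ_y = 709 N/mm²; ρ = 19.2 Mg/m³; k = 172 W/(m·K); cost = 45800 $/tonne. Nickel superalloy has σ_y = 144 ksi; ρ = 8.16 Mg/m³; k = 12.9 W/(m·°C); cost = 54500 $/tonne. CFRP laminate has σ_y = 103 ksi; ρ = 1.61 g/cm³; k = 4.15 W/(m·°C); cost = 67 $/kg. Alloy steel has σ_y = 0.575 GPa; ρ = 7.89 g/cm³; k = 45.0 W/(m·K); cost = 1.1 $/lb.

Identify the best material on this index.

Screen on constraints: k ≥ 28.9 W/(m·K); cost ≤ 42 $/kg. Survivors: molybdenum, alloy steel.
After converting to SI:
  molybdenum: σ_y = 515.0 MPa, ρ = 10270 kg/m³
  alloy steel: σ_y = 575.0 MPa, ρ = 7890 kg/m³
  alloy steel: M = 8.76×10⁻³
  molybdenum: M = 6.26×10⁻³
The maximum is for alloy steel.

alloy steel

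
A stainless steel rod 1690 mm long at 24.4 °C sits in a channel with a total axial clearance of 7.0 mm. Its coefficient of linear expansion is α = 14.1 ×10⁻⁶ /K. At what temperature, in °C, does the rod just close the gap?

α·L₀·ΔT = 7.0 mm ⇒ ΔT = 7.0 / (14.1×10⁻⁶ × 1690.0) = 293.8 K.
T = 24.4 + 293.8 = 318.2 °C.

318 °C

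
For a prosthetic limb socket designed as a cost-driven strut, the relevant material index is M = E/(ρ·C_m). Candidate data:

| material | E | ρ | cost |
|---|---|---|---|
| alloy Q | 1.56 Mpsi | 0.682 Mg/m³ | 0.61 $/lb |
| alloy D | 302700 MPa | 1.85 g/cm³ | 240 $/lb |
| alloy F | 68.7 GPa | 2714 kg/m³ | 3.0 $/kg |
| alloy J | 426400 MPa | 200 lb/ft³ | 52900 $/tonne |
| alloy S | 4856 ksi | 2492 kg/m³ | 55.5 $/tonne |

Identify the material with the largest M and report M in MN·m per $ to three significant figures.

alloy S, M = 242 MN·m per $

After converting to SI:
  alloy Q: E = 10.76 GPa, ρ = 682.0 kg/m³, cost = 1.345 $/kg
  alloy D: E = 302.7 GPa, ρ = 1850 kg/m³, cost = 529.1 $/kg
  alloy F: E = 68.70 GPa, ρ = 2714 kg/m³, cost = 3.000 $/kg
  alloy J: E = 426.4 GPa, ρ = 3204 kg/m³, cost = 52.90 $/kg
  alloy S: E = 33.48 GPa, ρ = 2492 kg/m³, cost = 0.05550 $/kg
  alloy S: M = 242 MN·m per $
  alloy Q: M = 11.7 MN·m per $
  alloy F: M = 8.44 MN·m per $
  alloy J: M = 2.52 MN·m per $
  alloy D: M = 0.309 MN·m per $
The maximum is for alloy S.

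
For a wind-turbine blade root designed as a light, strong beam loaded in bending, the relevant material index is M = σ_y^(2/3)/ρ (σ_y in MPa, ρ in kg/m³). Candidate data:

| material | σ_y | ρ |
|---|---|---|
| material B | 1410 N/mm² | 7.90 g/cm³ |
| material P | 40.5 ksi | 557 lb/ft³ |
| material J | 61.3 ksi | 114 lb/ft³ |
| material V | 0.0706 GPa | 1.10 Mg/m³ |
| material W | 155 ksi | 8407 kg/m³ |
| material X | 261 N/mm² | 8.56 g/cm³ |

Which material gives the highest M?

In SI units:
  material B: σ_y = 1410 MPa, ρ = 7900 kg/m³
  material P: σ_y = 279.2 MPa, ρ = 8922 kg/m³
  material J: σ_y = 422.6 MPa, ρ = 1826 kg/m³
  material V: σ_y = 70.60 MPa, ρ = 1100 kg/m³
  material W: σ_y = 1069 MPa, ρ = 8407 kg/m³
  material X: σ_y = 261.0 MPa, ρ = 8560 kg/m³
  material J: M = 30.8×10⁻³
  material B: M = 15.9×10⁻³
  material V: M = 15.5×10⁻³
  material W: M = 12.4×10⁻³
  material P: M = 4.79×10⁻³
  material X: M = 4.77×10⁻³
The maximum is for material J.

material J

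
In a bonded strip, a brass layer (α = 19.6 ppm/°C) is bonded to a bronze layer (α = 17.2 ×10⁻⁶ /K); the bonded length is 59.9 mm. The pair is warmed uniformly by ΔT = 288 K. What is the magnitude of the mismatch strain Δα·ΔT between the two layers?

Δα = |19.6 − 17.2|×10⁻⁶/K = 2.40×10⁻⁶/K.
Mismatch strain = Δα·ΔT = 2.40×10⁻⁶ × 288.0 = 6.91×10⁻⁴.

6.91×10⁻⁴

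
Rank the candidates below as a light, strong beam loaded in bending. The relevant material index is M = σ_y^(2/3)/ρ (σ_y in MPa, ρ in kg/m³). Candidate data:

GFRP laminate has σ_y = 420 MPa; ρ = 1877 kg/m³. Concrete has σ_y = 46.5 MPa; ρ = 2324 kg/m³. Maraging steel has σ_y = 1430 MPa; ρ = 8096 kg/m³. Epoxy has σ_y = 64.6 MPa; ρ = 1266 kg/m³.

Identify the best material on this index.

Evaluate M for each candidate:
  GFRP laminate: M = 29.9×10⁻³
  maraging steel: M = 15.7×10⁻³
  epoxy: M = 12.7×10⁻³
  concrete: M = 5.56×10⁻³
The maximum is for GFRP laminate.

GFRP laminate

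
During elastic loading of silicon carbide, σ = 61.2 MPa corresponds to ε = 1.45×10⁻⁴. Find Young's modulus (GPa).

E = σ/ε = 61.2 MPa / 1.45×10⁻⁴ = 422100 MPa = 422 GPa.

422 GPa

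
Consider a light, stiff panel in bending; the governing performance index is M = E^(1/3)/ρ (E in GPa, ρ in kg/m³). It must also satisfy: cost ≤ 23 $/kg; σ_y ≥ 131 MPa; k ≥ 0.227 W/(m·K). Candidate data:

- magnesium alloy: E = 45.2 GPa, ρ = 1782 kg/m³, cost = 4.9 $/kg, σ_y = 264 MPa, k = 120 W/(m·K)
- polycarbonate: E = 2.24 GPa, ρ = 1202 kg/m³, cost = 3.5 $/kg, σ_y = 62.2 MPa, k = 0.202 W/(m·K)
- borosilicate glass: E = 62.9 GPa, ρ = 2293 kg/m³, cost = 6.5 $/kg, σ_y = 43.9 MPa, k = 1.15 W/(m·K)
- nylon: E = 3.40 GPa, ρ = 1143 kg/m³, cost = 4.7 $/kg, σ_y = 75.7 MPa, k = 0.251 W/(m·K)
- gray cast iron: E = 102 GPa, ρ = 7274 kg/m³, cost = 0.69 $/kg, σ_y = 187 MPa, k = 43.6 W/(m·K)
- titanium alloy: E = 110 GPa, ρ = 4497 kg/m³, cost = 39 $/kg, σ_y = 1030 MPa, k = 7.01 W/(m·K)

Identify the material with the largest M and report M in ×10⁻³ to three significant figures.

magnesium alloy, M = 2.00×10⁻³

Screen on constraints: cost ≤ 23 $/kg; σ_y ≥ 131 MPa; k ≥ 0.227 W/(m·K). Survivors: magnesium alloy, gray cast iron.
Evaluate M for each candidate:
  magnesium alloy: M = 2.00×10⁻³
  gray cast iron: M = 0.642×10⁻³
Magnesium alloy ranks first.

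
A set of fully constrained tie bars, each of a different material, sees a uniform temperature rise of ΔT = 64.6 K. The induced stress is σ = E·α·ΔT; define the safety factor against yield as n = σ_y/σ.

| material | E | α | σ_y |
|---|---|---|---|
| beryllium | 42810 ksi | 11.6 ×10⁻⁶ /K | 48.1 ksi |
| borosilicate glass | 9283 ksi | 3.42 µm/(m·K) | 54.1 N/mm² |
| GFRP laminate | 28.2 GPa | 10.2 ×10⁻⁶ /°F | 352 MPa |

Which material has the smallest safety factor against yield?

beryllium

Per material, after unit conversion:
  beryllium: E = 295.2, α = 11.6, σ_y = 331.6 → σ = 221 MPa, n = 1.50
  borosilicate glass: E = 64.00, α = 3.42, σ_y = 54.10 → σ = 14.1 MPa, n = 3.83
  GFRP laminate: E = 28.20, α = 18.4, σ_y = 352.0 → σ = 33.4 MPa, n = 10.5
Beryllium has the lowest safety factor, n = 1.50.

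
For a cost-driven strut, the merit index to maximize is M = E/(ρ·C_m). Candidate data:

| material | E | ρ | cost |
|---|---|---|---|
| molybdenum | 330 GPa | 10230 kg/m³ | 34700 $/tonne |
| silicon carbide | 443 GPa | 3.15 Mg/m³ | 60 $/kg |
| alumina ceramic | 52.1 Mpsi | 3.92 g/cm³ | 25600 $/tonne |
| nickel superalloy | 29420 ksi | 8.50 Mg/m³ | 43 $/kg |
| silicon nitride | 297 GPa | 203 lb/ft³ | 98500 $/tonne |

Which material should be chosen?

In SI units:
  molybdenum: E = 330.0 GPa, ρ = 10230 kg/m³, cost = 34.70 $/kg
  silicon carbide: E = 443.0 GPa, ρ = 3150 kg/m³, cost = 60.00 $/kg
  alumina ceramic: E = 359.2 GPa, ρ = 3920 kg/m³, cost = 25.60 $/kg
  nickel superalloy: E = 202.8 GPa, ρ = 8500 kg/m³, cost = 43.00 $/kg
  silicon nitride: E = 297.0 GPa, ρ = 3252 kg/m³, cost = 98.50 $/kg
  alumina ceramic: M = 3.58 MN·m per $
  silicon carbide: M = 2.34 MN·m per $
  molybdenum: M = 0.930 MN·m per $
  silicon nitride: M = 0.927 MN·m per $
  nickel superalloy: M = 0.555 MN·m per $
Alumina ceramic ranks first.

alumina ceramic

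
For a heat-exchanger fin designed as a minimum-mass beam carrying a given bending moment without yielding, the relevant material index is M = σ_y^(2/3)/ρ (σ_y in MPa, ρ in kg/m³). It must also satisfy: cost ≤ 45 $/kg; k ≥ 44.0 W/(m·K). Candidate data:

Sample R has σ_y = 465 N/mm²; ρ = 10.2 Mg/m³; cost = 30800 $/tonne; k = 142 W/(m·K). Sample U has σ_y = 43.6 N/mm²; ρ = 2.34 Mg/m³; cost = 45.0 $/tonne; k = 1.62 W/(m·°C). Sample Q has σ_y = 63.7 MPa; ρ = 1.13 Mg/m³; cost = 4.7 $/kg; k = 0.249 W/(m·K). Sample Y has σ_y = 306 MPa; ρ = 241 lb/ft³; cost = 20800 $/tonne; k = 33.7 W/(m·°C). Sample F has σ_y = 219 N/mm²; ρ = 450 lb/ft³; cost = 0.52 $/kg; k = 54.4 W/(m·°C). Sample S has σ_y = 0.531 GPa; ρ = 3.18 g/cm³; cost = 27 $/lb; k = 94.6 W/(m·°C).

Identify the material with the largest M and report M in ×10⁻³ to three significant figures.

sample R, M = 5.88×10⁻³

Screen on constraints: cost ≤ 45 $/kg; k ≥ 44.0 W/(m·K). Survivors: sample R, sample F.
After converting to SI:
  sample R: σ_y = 465.0 MPa, ρ = 10200 kg/m³
  sample F: σ_y = 219.0 MPa, ρ = 7208 kg/m³
  sample R: M = 5.88×10⁻³
  sample F: M = 5.04×10⁻³
The maximum is for sample R.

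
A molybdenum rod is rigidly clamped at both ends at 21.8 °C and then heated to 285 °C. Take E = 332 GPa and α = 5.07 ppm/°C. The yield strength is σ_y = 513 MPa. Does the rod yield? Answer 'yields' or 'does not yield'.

does not yield

ΔT = 263.2 K. Constrained thermal stress σ = E·α·ΔT = 332.0×10³ MPa × 5.07×10⁻⁶ × 263.2 = 443 MPa (compressive).
Compare to σ_y = 513 MPa: σ < σ_y, so it does not yield.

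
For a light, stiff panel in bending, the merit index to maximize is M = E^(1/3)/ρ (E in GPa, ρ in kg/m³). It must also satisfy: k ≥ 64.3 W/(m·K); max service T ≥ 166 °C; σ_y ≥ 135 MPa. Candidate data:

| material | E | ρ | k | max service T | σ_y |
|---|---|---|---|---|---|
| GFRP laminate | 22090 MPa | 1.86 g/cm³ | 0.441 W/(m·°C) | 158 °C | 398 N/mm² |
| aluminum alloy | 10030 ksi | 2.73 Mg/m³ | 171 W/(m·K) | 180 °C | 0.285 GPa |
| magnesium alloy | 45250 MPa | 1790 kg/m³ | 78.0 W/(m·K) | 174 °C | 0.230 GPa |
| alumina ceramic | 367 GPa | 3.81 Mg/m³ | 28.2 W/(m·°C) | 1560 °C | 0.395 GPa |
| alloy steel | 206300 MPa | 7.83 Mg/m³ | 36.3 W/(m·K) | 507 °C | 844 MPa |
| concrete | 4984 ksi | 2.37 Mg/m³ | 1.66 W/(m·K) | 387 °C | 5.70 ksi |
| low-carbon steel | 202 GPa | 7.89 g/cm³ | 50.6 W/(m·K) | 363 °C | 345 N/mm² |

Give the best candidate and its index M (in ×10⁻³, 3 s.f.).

Screen on constraints: k ≥ 64.3 W/(m·K); max service T ≥ 166 °C; σ_y ≥ 135 MPa. Survivors: aluminum alloy, magnesium alloy.
After converting to SI:
  aluminum alloy: E = 69.15 GPa, ρ = 2730 kg/m³
  magnesium alloy: E = 45.25 GPa, ρ = 1790 kg/m³
  magnesium alloy: M = 1.99×10⁻³
  aluminum alloy: M = 1.50×10⁻³
The maximum is for magnesium alloy.

magnesium alloy, M = 1.99×10⁻³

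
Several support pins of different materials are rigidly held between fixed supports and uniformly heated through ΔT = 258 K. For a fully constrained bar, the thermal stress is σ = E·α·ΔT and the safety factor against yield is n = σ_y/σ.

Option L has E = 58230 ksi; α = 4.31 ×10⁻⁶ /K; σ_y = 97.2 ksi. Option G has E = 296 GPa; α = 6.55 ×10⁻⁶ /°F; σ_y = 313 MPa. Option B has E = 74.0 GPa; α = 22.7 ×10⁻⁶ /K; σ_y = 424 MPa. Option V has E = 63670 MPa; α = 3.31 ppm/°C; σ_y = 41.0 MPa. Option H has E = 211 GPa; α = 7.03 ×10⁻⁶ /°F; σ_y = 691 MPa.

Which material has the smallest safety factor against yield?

With everything in SI (GPa, ×10⁻⁶/K, MPa):
  option L: E = 401.5, α = 4.31, σ_y = 670.2 → σ = 446 MPa, n = 1.50
  option G: E = 296.0, α = 11.8, σ_y = 313.0 → σ = 900 MPa, n = 0.348
  option B: E = 74.00, α = 22.7, σ_y = 424.0 → σ = 433 MPa, n = 0.978
  option V: E = 63.67, α = 3.31, σ_y = 41.00 → σ = 54.4 MPa, n = 0.754
  option H: E = 211.0, α = 12.7, σ_y = 691.0 → σ = 689 MPa, n = 1.00
Option G has the lowest safety factor, n = 0.348.

option G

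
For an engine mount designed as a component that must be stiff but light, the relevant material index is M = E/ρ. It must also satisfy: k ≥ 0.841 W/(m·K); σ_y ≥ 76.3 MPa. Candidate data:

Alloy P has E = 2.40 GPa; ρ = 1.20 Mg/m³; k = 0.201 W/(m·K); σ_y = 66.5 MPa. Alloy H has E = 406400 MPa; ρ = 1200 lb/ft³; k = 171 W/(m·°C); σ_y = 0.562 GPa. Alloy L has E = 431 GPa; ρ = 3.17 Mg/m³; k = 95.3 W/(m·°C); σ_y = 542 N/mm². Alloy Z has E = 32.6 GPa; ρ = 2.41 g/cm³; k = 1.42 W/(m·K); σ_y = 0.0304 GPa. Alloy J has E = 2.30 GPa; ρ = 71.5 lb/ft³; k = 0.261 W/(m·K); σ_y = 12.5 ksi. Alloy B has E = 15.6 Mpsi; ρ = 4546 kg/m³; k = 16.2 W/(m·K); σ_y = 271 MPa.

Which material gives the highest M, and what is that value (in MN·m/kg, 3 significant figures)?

alloy L, M = 136 MN·m/kg

Screen on constraints: k ≥ 0.841 W/(m·K); σ_y ≥ 76.3 MPa. Survivors: alloy H, alloy L, alloy B.
Normalizing units and computing the index:
  alloy H: E = 406.4 GPa, ρ = 19220 kg/m³
  alloy L: E = 431.0 GPa, ρ = 3170 kg/m³
  alloy B: E = 107.6 GPa, ρ = 4546 kg/m³
  alloy L: M = 136 MN·m/kg
  alloy B: M = 23.7 MN·m/kg
  alloy H: M = 21.1 MN·m/kg
Alloy L has the largest M.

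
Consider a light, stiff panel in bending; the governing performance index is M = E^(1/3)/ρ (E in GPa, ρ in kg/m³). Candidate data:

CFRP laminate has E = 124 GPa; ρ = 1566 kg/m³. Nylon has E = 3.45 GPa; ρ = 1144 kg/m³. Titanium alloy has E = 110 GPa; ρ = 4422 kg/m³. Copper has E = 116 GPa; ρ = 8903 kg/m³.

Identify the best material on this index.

Evaluate M for each candidate:
  CFRP laminate: M = 3.18×10⁻³
  nylon: M = 1.32×10⁻³
  titanium alloy: M = 1.08×10⁻³
  copper: M = 0.548×10⁻³
The maximum is for CFRP laminate.

CFRP laminate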